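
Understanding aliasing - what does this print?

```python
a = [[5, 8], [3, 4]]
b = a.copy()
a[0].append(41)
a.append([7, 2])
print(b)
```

Key concept: shallow copy with nested lists.
Step by step:
`a = [[5, 8], [3, 4]]` → a = [[5, 8], [3, 4]]
`b = a.copy()` → b = [[5, 8], [3, 4]]
`a[0].append(41)` → a = [[5, 8, 41], [3, 4]]; b = [[5, 8, 41], [3, 4]]
`a.append([7, 2])` → a = [[5, 8, 41], [3, 4], [7, 2]]
`print(b)` → prints [[5, 8, 41], [3, 4]]

Answer: [[5, 8, 41], [3, 4]]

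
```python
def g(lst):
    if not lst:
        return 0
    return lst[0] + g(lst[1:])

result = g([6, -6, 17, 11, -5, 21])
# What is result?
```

6 + (-6) + 17 + 11 + (-5) + 21 + 0 = 44

Answer: 44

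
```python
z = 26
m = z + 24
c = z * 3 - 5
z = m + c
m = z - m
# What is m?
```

Trace:
`z = 26` → z = 26
`m = z + 24` → m = 50
`c = z * 3 - 5` → c = 73
`z = m + c` → z = 123
`m = z - m` → m = 73
So m = 73

Answer: 73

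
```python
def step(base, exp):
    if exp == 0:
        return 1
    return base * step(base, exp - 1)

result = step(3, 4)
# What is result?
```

step(3, 4) = 3 * 3 * 3 * 3 = 81

Answer: 81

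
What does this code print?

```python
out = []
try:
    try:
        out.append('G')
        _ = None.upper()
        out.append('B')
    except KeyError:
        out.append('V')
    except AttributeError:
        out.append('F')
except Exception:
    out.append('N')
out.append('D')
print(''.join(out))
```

Execution trace: 'G' (inner try body) → 'F' (inner except AttributeError) → 'D' (after the try/except). Output: GFD

Answer: GFD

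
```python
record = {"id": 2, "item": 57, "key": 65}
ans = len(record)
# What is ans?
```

Trace:
`record = {"id": 2, "item": 57, "key": 65}` → record = {'id': 2, 'item': 57, 'key': 65}
`ans = len(record)` → ans = 3
So ans = 3

Answer: 3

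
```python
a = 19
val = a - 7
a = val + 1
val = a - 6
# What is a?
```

Trace:
`a = 19` → a = 19
`val = a - 7` → val = 12
`a = val + 1` → a = 13
`val = a - 6` → val = 7
So a = 13

Answer: 13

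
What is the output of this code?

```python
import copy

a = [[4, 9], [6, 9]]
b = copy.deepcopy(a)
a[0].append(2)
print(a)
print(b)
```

Key concept: deep copy is fully independent.
Step by step:
`a = [[4, 9], [6, 9]]` → a = [[4, 9], [6, 9]]
`b = copy.deepcopy(a)` → b = [[4, 9], [6, 9]]
`a[0].append(2)` → a = [[4, 9, 2], [6, 9]]
`print(a)` → prints [[4, 9, 2], [6, 9]]
`print(b)` → prints [[4, 9], [6, 9]]

Answer:
[[4, 9, 2], [6, 9]]
[[4, 9], [6, 9]]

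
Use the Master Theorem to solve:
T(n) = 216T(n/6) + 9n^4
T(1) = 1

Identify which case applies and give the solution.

a=216, b=6, f(n)=9n^4. log_6(216) = 3. Since c=4 > 3 and the regularity condition holds (216(n/6)^4 = (216/6^4)n^4 with 216/6^4 < 1), Case 3 applies: T(n) = Θ(f(n)) = O(n^4).

Answer: O(n^4) - Case 3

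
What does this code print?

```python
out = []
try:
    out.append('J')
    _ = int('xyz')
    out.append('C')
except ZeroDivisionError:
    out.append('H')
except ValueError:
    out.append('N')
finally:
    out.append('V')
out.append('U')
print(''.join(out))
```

Execution trace: 'J' (try body) → 'N' (except ValueError) → 'V' (finally) → 'U' (after the try/except). Output: JNVU

Answer: JNVU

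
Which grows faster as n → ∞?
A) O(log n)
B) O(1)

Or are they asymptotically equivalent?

O(log n) vs O(1): Higher order terms dominate.

Answer: A) O(log n) grows faster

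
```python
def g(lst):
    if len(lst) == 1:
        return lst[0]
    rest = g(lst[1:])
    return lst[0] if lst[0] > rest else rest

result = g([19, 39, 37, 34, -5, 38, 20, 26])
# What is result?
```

Recursive max over [19, 39, 37, 34, -5, 38, 20, 26] = 39

Answer: 39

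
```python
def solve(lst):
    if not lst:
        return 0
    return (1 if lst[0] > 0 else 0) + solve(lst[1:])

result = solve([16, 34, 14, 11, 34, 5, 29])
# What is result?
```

Count of positive elements in [16, 34, 14, 11, 34, 5, 29] = 7

Answer: 7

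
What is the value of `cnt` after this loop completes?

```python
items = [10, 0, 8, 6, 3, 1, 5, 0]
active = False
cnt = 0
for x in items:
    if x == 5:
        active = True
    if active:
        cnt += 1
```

Count elements after first 5 in [10, 0, 8, 6, 3, 1, 5, 0]
`cnt` takes the values: 0 → 1 → 2

Answer: 2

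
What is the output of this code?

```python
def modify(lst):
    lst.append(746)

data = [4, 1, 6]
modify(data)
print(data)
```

Key concept: function modifies passed list.
Step by step:
`data = [4, 1, 6]` → data = [4, 1, 6]
`modify(data)` → data = [4, 1, 6, 746]
`print(data)` → prints [4, 1, 6, 746]

Answer: [4, 1, 6, 746]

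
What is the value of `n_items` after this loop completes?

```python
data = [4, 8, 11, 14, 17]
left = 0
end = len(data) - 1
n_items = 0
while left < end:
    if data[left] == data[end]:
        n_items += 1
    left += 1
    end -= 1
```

Count matching pairs from ends
`n_items` takes the values: 0

Answer: 0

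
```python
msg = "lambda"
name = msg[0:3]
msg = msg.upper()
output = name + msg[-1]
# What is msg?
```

Trace:
`msg = "lambda"` → msg = 'lambda'
`name = msg[0:3]` → name = 'lam'
`msg = msg.upper()` → msg = 'LAMBDA'
`output = name + msg[-1]` → output = 'lamA'
So msg = 'LAMBDA'

Answer: 'LAMBDA'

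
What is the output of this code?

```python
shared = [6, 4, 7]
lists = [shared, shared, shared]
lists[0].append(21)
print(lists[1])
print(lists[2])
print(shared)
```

Key concept: list of same reference.
Step by step:
`shared = [6, 4, 7]` → shared = [6, 4, 7]
`lists = [shared, shared, shared]` → lists = [[6, 4, 7], [6, 4, 7], [6, 4, 7]]
`lists[0].append(21)` → shared = [6, 4, 7, 21]; lists = [[6, 4, 7, 21], [6, 4, 7, 21], [6, 4, 7, 21]]
`print(lists[1])` → prints [6, 4, 7, 21]
`print(lists[2])` → prints [6, 4, 7, 21]
`print(shared)` → prints [6, 4, 7, 21]

Answer:
[6, 4, 7, 21]
[6, 4, 7, 21]
[6, 4, 7, 21]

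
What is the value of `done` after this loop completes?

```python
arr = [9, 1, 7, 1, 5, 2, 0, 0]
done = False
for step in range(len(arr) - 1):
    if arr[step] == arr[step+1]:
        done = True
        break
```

Check consecutive duplicates in [9, 1, 7, 1, 5, 2, 0, 0]
`done` takes the values: False → True

Answer: True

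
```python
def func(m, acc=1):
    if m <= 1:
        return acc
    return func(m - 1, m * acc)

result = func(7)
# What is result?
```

Accumulator trace (n, acc): (7, 1) -> (6, 7) -> (5, 42) -> (4, 210) -> (3, 840) -> (2, 2520) -> (1, 5040) -> return 5040

Answer: 5040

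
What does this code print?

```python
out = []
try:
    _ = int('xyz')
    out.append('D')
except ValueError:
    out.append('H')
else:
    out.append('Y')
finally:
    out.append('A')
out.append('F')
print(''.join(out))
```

Execution trace: 'H' (except ValueError) → 'A' (finally) → 'F' (after the try/except). Output: HAF

Answer: HAF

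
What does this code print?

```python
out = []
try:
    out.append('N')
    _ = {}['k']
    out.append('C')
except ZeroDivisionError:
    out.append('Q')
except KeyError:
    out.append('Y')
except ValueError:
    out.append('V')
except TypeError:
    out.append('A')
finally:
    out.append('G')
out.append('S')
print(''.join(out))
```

Execution trace: 'N' (try body) → 'Y' (except KeyError) → 'G' (finally) → 'S' (after the try/except). Output: NYGS

Answer: NYGS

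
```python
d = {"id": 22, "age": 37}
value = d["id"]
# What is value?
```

Trace:
`d = {"id": 22, "age": 37}` → d = {'id': 22, 'age': 37}
`value = d["id"]` → value = 22
So value = 22

Answer: 22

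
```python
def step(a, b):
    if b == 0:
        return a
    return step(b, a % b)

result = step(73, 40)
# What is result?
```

step(73, 40) -> step(40, 33) -> step(33, 7) -> step(7, 5) -> step(5, 2) -> step(2, 1) -> step(1, 0) -> 1

Answer: 1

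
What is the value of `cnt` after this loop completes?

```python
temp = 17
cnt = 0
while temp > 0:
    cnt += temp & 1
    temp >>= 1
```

Count set bits in 17 (binary: 0b10001)
`cnt` takes the values: 0 → 1 → 2

Answer: 2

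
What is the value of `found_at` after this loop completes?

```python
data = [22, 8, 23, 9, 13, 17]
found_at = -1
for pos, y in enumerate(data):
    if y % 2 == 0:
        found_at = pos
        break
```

First even number index in [22, 8, 23, 9, 13, 17]
`found_at` takes the values: -1 → 0

Answer: 0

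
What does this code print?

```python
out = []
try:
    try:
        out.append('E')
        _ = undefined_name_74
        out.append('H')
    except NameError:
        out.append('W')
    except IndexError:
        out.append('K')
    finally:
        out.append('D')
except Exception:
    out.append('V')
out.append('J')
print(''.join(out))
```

Execution trace: 'E' (inner try body) → 'W' (inner except NameError) → 'D' (inner finally) → 'J' (after the try/except). Output: EWDJ

Answer: EWDJ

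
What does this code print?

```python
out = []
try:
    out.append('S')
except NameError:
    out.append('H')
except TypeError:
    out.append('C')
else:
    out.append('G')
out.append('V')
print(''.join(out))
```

Execution trace: 'S' (try body, no exception) → 'G' (else) → 'V' (after the try/except). Output: SGV

Answer: SGV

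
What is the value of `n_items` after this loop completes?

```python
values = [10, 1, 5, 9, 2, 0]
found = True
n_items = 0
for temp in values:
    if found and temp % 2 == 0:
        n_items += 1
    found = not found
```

Count even values at even positions
`n_items` takes the values: 0 → 1 → 2

Answer: 2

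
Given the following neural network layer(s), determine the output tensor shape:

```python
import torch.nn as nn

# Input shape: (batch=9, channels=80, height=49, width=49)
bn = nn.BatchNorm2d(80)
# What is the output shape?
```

Input: (9, 80, 49, 49) -> Output: (9, 80, 49, 49)

Answer: (9, 80, 49, 49)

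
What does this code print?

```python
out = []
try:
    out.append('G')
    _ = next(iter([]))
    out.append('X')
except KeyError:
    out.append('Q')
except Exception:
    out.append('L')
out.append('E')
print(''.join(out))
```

Execution trace: 'G' (try body) → 'L' (except Exception) → 'E' (after the try/except). Output: GLE

Answer: GLE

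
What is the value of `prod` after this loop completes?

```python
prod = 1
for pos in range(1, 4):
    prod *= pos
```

3! = 6
`prod` takes the values: 1 → 2 → 6

Answer: 6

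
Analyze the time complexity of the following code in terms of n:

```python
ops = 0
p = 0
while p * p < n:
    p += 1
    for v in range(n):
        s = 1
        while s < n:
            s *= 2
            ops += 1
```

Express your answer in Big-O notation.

Each loop level contributes: √n × n × log n. Multiplying the contributions gives O(n√n log n).

Answer: O(n√n log n)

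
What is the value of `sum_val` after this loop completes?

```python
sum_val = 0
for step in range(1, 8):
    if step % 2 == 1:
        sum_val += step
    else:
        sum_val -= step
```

Add odd, subtract even
`sum_val` takes the values: 0 → 1 → -1 → 2 → -2 → 3 → -3 → 4

Answer: 4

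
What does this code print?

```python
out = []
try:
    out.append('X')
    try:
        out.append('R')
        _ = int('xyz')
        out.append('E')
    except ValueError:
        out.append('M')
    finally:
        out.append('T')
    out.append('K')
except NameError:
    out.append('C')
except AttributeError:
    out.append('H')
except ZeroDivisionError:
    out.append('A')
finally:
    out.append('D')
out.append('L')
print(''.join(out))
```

Execution trace: 'X' (try body) → 'R' (inner try body) → 'M' (inner except ValueError) → 'T' (inner finally) → 'K' (try body, no exception) → 'D' (finally) → 'L' (after the try/except). Output: XRMTKDL

Answer: XRMTKDL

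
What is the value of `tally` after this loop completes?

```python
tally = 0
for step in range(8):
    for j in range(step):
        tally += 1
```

Triangle number: 0+1+2+...+7
`tally` takes the values: 0 → 1 → 2 → 3 → 4 → 5 → 6 → 7 → 8 → 9 → 10 → 11 → 12 → 13 → 14 → 15 → 16 → 17 → 18 → 19 → 20 → 21 → 22 → 23 → 24 → 25 → 26 → 27 → 28

Answer: 28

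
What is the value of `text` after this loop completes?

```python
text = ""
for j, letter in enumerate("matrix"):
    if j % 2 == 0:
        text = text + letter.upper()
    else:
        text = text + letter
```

Uppercase even positions in 'matrix'
`text` takes the values: "" → "M" → "Ma" → "MaT" → "MaTr" → "MaTrI" → "MaTrIx"

Answer: "MaTrIx"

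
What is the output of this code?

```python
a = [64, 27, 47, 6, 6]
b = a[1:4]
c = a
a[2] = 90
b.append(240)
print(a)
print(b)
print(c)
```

Key concept: slice vs alias.
Step by step:
`a = [64, 27, 47, 6, 6]` → a = [64, 27, 47, 6, 6]
`b = a[1:4]` → b = [27, 47, 6]
`c = a` → c = [64, 27, 47, 6, 6] (same object as a)
`a[2] = 90` → a = [64, 27, 90, 6, 6] (same object as c); c = [64, 27, 90, 6, 6] (same object as a)
`b.append(240)` → b = [27, 47, 6, 240]
`print(a)` → prints [64, 27, 90, 6, 6]
`print(b)` → prints [27, 47, 6, 240]
`print(c)` → prints [64, 27, 90, 6, 6]

Answer:
[64, 27, 90, 6, 6]
[27, 47, 6, 240]
[64, 27, 90, 6, 6]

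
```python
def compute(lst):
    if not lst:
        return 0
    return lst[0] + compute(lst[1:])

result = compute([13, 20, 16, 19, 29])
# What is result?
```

13 + 20 + 16 + 19 + 29 + 0 = 97

Answer: 97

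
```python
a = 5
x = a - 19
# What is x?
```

Trace:
`a = 5` → a = 5
`x = a - 19` → x = -14
So x = -14

Answer: -14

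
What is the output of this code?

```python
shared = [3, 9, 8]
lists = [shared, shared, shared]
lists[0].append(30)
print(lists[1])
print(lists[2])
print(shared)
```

Key concept: list of same reference.
Step by step:
`shared = [3, 9, 8]` → shared = [3, 9, 8]
`lists = [shared, shared, shared]` → lists = [[3, 9, 8], [3, 9, 8], [3, 9, 8]]
`lists[0].append(30)` → shared = [3, 9, 8, 30]; lists = [[3, 9, 8, 30], [3, 9, 8, 30], [3, 9, 8, 30]]
`print(lists[1])` → prints [3, 9, 8, 30]
`print(lists[2])` → prints [3, 9, 8, 30]
`print(shared)` → prints [3, 9, 8, 30]

Answer:
[3, 9, 8, 30]
[3, 9, 8, 30]
[3, 9, 8, 30]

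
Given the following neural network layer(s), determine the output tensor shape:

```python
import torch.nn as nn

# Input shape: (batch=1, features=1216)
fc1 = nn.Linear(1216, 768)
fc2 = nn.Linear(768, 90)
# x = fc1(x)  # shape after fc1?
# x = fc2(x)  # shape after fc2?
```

Input: (1, 1216) -> after fc1: (1, 768) -> Output: (1, 90)

Answer: (1, 90)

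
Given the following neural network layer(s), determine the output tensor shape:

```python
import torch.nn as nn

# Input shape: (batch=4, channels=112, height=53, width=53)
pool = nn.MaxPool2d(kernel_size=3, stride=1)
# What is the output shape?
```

Input: (4, 112, 53, 53) -> Output: (4, 112, 51, 51)

Answer: (4, 112, 51, 51)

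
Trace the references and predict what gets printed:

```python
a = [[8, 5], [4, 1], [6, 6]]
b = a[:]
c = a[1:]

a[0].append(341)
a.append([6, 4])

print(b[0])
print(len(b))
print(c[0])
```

Key concept: slice with nested mutation.
Step by step:
`a = [[8, 5], [4, 1], [6, 6]]` → a = [[8, 5], [4, 1], [6, 6]]
`b = a[:]` → b = [[8, 5], [4, 1], [6, 6]]
`c = a[1:]` → c = [[4, 1], [6, 6]]
`a[0].append(341)` → a = [[8, 5, 341], [4, 1], [6, 6]]; b = [[8, 5, 341], [4, 1], [6, 6]]
`a.append([6, 4])` → a = [[8, 5, 341], [4, 1], [6, 6], [6, 4]]
`print(b[0])` → prints [8, 5, 341]
`print(len(b))` → prints 3
`print(c[0])` → prints [4, 1]

Answer:
[8, 5, 341]
3
[4, 1]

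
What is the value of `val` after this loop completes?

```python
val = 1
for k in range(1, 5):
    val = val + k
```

Start at 1, add 1 through 4
`val` takes the values: 1 → 2 → 4 → 7 → 11

Answer: 11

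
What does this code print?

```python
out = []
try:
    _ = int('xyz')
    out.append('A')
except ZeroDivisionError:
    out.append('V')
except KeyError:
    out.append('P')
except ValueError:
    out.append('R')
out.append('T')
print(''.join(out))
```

Execution trace: 'R' (except ValueError) → 'T' (after the try/except). Output: RT

Answer: RT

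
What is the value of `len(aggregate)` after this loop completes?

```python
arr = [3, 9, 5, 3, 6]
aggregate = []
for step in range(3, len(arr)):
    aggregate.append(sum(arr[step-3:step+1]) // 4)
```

Number of 4-element averages
`aggregate` takes the values: [] → [5] → [5, 5]
So `len(aggregate)` = 2

Answer: 2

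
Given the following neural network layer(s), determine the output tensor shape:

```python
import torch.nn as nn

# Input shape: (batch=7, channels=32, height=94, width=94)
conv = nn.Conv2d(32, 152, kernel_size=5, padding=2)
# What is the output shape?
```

Input: (7, 32, 94, 94) -> Output: (7, 152, 94, 94)

Answer: (7, 152, 94, 94)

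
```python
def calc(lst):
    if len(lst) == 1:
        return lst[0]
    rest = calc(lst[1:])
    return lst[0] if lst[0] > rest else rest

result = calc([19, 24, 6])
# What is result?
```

Recursive max over [19, 24, 6] = 24

Answer: 24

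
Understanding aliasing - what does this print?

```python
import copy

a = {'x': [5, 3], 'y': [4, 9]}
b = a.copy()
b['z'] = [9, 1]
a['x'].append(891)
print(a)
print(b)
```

Key concept: shallow copy of dict with mutable values.
Step by step:
`a = {'x': [5, 3], 'y': [4, 9]}` → a = {'x': [5, 3], 'y': [4, 9]}
`b = a.copy()` → b = {'x': [5, 3], 'y': [4, 9]}
`b['z'] = [9, 1]` → b = {'x': [5, 3], 'y': [4, 9], 'z': [9, 1]}
`a['x'].append(891)` → a = {'x': [5, 3, 891], 'y': [4, 9]}; b = {'x': [5, 3, 891], 'y': [4, 9], 'z': [9, 1]}
`print(a)` → prints {'x': [5, 3, 891], 'y': [4, 9]}
`print(b)` → prints {'x': [5, 3, 891], 'y': [4, 9], 'z': [9, 1]}

Answer:
{'x': [5, 3, 891], 'y': [4, 9]}
{'x': [5, 3, 891], 'y': [4, 9], 'z': [9, 1]}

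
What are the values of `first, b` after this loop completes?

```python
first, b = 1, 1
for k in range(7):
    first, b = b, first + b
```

Fibonacci: after 7 iterations
`first, b` takes the values: (1, 1) → (1, 2) → (2, 3) → (3, 5) → (5, 8) → (8, 13) → (13, 21) → (21, 34)

Answer: 21, 34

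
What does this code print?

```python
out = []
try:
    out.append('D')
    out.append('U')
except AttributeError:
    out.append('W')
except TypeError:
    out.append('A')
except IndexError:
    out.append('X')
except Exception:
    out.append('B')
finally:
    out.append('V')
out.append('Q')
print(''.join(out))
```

Execution trace: 'D' (try body) → 'U' (try body, no exception) → 'V' (finally) → 'Q' (after the try/except). Output: DUVQ

Answer: DUVQ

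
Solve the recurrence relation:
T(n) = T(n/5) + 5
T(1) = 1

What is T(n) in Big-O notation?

Each step divides n by 5 and adds 5. After log_5(n) steps we reach T(1)=1. So T(n) = 5·log_5(n) + 1 = O(log n).

Answer: O(log n)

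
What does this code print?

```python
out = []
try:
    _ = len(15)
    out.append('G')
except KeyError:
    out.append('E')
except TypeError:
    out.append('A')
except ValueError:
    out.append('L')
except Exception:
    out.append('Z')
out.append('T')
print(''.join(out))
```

Execution trace: 'A' (except TypeError) → 'T' (after the try/except). Output: AT

Answer: AT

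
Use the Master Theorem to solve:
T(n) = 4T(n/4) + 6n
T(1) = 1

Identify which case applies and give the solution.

a=4, b=4, f(n)=6n. log_4(4) = 1. Since c=1 = 1, Case 2 applies: T(n) = Θ(n^log_b(a) · log n) = O(n log n).

Answer: O(n log n) - Case 2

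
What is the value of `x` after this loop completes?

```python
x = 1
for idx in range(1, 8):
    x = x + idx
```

Start at 1, add 1 through 7
`x` takes the values: 1 → 2 → 4 → 7 → 11 → 16 → 22 → 29

Answer: 29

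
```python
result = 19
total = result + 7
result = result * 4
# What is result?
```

Trace:
`result = 19` → result = 19
`total = result + 7` → total = 26
`result = result * 4` → result = 76
So result = 76

Answer: 76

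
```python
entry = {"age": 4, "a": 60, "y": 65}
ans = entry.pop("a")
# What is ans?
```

Trace:
`entry = {"age": 4, "a": 60, "y": 65}` → entry = {'age': 4, 'a': 60, 'y': 65}
`ans = entry.pop("a")` → entry = {'age': 4, 'y': 65}; ans = 60
So ans = 60

Answer: 60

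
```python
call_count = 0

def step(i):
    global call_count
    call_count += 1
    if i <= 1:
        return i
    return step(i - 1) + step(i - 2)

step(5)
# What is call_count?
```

Calls(i) = 1 + Calls(i-1) + Calls(i-2); Calls(0)=Calls(1)=1. For i=5 this gives 15.

Answer: 15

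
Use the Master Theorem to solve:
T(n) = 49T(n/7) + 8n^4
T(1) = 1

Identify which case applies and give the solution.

a=49, b=7, f(n)=8n^4. log_7(49) = 2. Since c=4 > 2 and the regularity condition holds (49(n/7)^4 = (49/7^4)n^4 with 49/7^4 < 1), Case 3 applies: T(n) = Θ(f(n)) = O(n^4).

Answer: O(n^4) - Case 3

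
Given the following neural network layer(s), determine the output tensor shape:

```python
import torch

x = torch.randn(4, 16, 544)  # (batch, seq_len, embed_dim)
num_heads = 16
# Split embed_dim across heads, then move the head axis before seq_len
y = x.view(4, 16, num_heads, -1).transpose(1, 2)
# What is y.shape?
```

Input: (4, 16, 544) -> head_dim = 544 // 16 = 34; after view: (4, 16, 16, 34) -> after transpose(1, 2): (4, 16, 16, 34) -> Output: (4, 16, 16, 34)

Answer: (4, 16, 16, 34)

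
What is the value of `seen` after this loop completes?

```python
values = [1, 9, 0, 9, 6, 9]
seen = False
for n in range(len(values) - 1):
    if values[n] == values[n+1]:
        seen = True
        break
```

Check consecutive duplicates in [1, 9, 0, 9, 6, 9]
`seen` takes the values: False

Answer: False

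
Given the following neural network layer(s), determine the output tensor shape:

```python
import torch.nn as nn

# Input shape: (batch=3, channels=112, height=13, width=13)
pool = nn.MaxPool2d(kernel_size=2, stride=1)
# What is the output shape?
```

Input: (3, 112, 13, 13) -> Output: (3, 112, 12, 12)

Answer: (3, 112, 12, 12)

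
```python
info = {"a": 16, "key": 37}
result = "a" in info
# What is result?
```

Trace:
`info = {"a": 16, "key": 37}` → info = {'a': 16, 'key': 37}
`result = "a" in info` → result = True
So result = True

Answer: True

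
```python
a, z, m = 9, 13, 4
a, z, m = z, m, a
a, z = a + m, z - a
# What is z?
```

Trace:
`a, z, m = 9, 13, 4` → a = 9; z = 13; m = 4
`a, z, m = z, m, a` → a = 13; z = 4; m = 9
`a, z = a + m, z - a` → a = 22; z = -9
So z = -9

Answer: -9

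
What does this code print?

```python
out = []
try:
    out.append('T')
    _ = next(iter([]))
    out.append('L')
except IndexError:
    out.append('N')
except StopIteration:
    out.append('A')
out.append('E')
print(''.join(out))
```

Execution trace: 'T' (try body) → 'A' (except StopIteration) → 'E' (after the try/except). Output: TAE

Answer: TAE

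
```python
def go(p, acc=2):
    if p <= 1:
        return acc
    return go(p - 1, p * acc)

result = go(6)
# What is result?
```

Accumulator trace (n, acc): (6, 2) -> (5, 12) -> (4, 60) -> (3, 240) -> (2, 720) -> (1, 1440) -> return 1440

Answer: 1440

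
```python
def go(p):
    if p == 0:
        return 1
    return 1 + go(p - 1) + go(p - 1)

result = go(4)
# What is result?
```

go(p) = 1 + 2·go(p-1), go(0)=1. Closed form: (1+1)·2^4 - 1 = 31.

Answer: 31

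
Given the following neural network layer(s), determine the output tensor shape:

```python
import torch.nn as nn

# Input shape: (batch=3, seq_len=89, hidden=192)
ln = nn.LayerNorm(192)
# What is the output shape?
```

Input: (3, 89, 192) -> Output: (3, 89, 192)

Answer: (3, 89, 192)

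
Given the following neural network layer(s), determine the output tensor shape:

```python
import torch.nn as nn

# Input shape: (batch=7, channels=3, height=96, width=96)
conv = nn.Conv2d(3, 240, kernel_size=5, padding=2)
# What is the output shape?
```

Input: (7, 3, 96, 96) -> Output: (7, 240, 96, 96)

Answer: (7, 240, 96, 96)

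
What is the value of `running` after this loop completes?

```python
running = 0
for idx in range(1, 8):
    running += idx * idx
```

Sum of squares 1² to 7² = 140
`running` takes the values: 0 → 1 → 5 → 14 → 30 → 55 → 91 → 140

Answer: 140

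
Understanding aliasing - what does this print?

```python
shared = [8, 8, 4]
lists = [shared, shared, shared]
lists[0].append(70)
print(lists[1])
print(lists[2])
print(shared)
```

Key concept: list of same reference.
Step by step:
`shared = [8, 8, 4]` → shared = [8, 8, 4]
`lists = [shared, shared, shared]` → lists = [[8, 8, 4], [8, 8, 4], [8, 8, 4]]
`lists[0].append(70)` → shared = [8, 8, 4, 70]; lists = [[8, 8, 4, 70], [8, 8, 4, 70], [8, 8, 4, 70]]
`print(lists[1])` → prints [8, 8, 4, 70]
`print(lists[2])` → prints [8, 8, 4, 70]
`print(shared)` → prints [8, 8, 4, 70]

Answer:
[8, 8, 4, 70]
[8, 8, 4, 70]
[8, 8, 4, 70]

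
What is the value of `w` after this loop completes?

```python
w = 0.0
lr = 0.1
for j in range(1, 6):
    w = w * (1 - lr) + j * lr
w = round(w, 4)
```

Moving average with lr=0.1
`w` takes the values: 0.0 → 0.1 → 0.29 → 0.561 → 0.9049 → 1.31441 → 1.3144

Answer: 1.3144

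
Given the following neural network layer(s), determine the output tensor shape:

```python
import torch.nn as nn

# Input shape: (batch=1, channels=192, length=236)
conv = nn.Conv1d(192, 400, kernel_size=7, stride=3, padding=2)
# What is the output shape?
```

Input: (1, 192, 236) -> Output: (1, 400, 78)

Answer: (1, 400, 78)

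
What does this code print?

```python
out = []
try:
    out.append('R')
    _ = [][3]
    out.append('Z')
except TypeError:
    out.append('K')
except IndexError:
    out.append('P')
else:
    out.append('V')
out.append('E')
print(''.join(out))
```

Execution trace: 'R' (try body) → 'P' (except IndexError) → 'E' (after the try/except). Output: RPE

Answer: RPE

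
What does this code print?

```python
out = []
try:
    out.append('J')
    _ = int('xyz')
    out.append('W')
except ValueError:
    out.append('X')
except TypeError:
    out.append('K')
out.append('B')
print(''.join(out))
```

Execution trace: 'J' (try body) → 'X' (except ValueError) → 'B' (after the try/except). Output: JXB

Answer: JXB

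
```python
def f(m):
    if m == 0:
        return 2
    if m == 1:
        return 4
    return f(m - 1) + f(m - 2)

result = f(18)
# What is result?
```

Build up from base cases: f(0)=2, f(1)=4, f(2)=6, f(3)=10, f(4)=16, f(5)=26, f(6)=42, ..., f(18)=13530

Answer: 13530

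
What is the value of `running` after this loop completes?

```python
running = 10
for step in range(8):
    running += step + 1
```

Start at 10, add 1 to 8 = 46
`running` takes the values: 10 → 11 → 13 → 16 → 20 → 25 → 31 → 38 → 46

Answer: 46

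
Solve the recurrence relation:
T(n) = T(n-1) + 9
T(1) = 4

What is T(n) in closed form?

Unrolling: T(n) = T(1) + 9·(n-1) = 4 + 9(n-1) = 9n - 5.

Answer: T(n) = 9n - 5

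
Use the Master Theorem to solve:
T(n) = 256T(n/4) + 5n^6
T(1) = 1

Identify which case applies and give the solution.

a=256, b=4, f(n)=5n^6. log_4(256) = 4. Since c=6 > 4 and the regularity condition holds (256(n/4)^6 = (256/4^6)n^6 with 256/4^6 < 1), Case 3 applies: T(n) = Θ(f(n)) = O(n^6).

Answer: O(n^6) - Case 3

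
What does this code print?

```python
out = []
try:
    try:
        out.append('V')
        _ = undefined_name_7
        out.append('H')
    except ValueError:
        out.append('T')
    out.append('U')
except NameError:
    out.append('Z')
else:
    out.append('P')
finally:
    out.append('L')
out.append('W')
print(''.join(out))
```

Execution trace: 'V' (inner try body) → 'Z' (except NameError) → 'L' (finally) → 'W' (after the try/except). Output: VZLW

Answer: VZLW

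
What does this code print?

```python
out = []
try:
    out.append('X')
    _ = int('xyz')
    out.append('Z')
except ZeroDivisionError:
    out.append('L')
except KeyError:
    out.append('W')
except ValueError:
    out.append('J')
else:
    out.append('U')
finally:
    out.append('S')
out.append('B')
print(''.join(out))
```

Execution trace: 'X' (try body) → 'J' (except ValueError) → 'S' (finally) → 'B' (after the try/except). Output: XJSB

Answer: XJSB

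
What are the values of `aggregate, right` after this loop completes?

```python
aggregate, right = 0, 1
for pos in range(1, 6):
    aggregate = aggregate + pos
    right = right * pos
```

Sum and factorial of 1 to 5
`aggregate, right` takes the values: (0, 1) → (1, 1) → (3, 1) → (3, 2) → (6, 2) → (6, 6) → (10, 6) → (10, 24) → (15, 24) → (15, 120)

Answer: 15, 120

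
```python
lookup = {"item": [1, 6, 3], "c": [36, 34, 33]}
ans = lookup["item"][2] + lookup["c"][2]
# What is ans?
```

Trace:
`lookup = {"item": [1, 6, 3], "c": [36, 34, 33]}` → lookup = {'item': [1, 6, 3], 'c': [36, 34, 33]}
`ans = lookup["item"][2] + lookup["c"][2]` → ans = 36
So ans = 36

Answer: 36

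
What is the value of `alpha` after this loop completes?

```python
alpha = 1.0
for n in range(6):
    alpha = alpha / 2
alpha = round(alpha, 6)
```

Halving LR 6 times: 1 / 2^6
`alpha` takes the values: 1.0 → 0.5 → 0.25 → 0.125 → 0.0625 → 0.03125 → 0.015625

Answer: 0.015625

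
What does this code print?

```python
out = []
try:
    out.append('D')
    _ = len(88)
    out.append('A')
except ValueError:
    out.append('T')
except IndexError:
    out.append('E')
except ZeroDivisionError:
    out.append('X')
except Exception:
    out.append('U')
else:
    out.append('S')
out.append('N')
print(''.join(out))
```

Execution trace: 'D' (try body) → 'U' (except Exception) → 'N' (after the try/except). Output: DUN

Answer: DUN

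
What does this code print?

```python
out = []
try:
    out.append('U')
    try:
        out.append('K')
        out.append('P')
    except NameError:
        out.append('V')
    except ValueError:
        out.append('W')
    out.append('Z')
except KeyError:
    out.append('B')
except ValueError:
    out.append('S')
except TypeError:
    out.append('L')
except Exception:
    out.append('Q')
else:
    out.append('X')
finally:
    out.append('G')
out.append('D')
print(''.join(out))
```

Execution trace: 'U' (try body) → 'K' (inner try body) → 'P' (inner try body, no exception) → 'Z' (try body, no exception) → 'X' (else) → 'G' (finally) → 'D' (after the try/except). Output: UKPZXGD

Answer: UKPZXGD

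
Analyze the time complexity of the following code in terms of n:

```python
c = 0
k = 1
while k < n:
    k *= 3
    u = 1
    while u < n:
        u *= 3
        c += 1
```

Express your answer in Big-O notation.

Each loop level contributes: log n × log n. Multiplying the contributions gives O(log² n).

Answer: O(log² n)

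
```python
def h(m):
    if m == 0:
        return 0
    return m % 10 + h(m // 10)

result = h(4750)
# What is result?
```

Sum of digits of 4750: 0 + 5 + 7 + 4 = 16

Answer: 16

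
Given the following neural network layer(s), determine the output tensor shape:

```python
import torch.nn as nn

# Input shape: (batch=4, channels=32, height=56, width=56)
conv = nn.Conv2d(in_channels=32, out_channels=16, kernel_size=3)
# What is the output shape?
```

Input: (4, 32, 56, 56) -> Output: (4, 16, 54, 54)

Answer: (4, 16, 54, 54)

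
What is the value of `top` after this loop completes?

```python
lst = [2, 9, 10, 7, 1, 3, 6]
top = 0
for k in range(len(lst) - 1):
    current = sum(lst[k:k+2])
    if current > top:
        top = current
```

Max sum of 2-element window in [2, 9, 10, 7, 1, 3, 6]
`top` takes the values: 0 → 11 → 19

Answer: 19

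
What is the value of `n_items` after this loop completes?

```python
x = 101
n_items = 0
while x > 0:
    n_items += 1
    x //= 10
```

Count digits by repeated division by 10
`n_items` takes the values: 0 → 1 → 2 → 3

Answer: 3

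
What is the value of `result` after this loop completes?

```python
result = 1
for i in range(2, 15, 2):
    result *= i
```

Product of even numbers 2 to 14
`result` takes the values: 1 → 2 → 8 → 48 → 384 → 3840 → 46080 → 645120

Answer: 645120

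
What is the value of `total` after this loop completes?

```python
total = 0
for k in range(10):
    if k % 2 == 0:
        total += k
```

Sum of even numbers 0 to 9
`total` takes the values: 0 → 2 → 6 → 12 → 20

Answer: 20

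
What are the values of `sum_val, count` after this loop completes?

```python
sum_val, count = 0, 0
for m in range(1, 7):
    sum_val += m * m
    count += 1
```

Sum of squares and count
`sum_val, count` takes the values: (0, 0) → (1, 0) → (1, 1) → (5, 1) → (5, 2) → (14, 2) → (14, 3) → (30, 3) → (30, 4) → (55, 4) → (55, 5) → (91, 5) → (91, 6)

Answer: 91, 6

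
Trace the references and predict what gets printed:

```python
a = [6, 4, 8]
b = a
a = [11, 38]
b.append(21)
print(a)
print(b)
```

Key concept: rebinding vs mutation: a is rebound to a new list, b still points at the original.
Step by step:
`a = [6, 4, 8]` → a = [6, 4, 8]
`b = a` → b = [6, 4, 8] (same object as a)
`a = [11, 38]` → a = [11, 38]
`b.append(21)` → b = [6, 4, 8, 21]
`print(a)` → prints [11, 38]
`print(b)` → prints [6, 4, 8, 21]

Answer:
[11, 38]
[6, 4, 8, 21]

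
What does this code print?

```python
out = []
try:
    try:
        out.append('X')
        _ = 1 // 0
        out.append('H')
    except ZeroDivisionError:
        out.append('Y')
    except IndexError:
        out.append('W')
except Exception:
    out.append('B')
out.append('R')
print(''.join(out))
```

Execution trace: 'X' (inner try body) → 'Y' (inner except ZeroDivisionError) → 'R' (after the try/except). Output: XYR

Answer: XYR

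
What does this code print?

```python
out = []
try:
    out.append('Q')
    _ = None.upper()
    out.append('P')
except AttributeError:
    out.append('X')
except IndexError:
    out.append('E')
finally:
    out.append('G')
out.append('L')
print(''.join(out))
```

Execution trace: 'Q' (try body) → 'X' (except AttributeError) → 'G' (finally) → 'L' (after the try/except). Output: QXGL

Answer: QXGL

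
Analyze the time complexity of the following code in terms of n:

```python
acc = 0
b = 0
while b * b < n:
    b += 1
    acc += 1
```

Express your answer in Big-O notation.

Each loop level contributes: √n. Multiplying the contributions gives O(√n).

Answer: O(√n)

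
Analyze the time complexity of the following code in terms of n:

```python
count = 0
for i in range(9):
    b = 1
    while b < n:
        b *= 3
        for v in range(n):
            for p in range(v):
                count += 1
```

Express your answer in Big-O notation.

Each loop level contributes: 1 × log n × n × n. Multiplying the contributions gives O(n^2 log n).

Answer: O(n^2 log n)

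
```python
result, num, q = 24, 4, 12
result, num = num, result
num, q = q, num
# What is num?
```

Trace:
`result, num, q = 24, 4, 12` → result = 24; num = 4; q = 12
`result, num = num, result` → result = 4; num = 24
`num, q = q, num` → num = 12; q = 24
So num = 12

Answer: 12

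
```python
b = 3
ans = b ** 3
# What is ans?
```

Trace:
`b = 3` → b = 3
`ans = b ** 3` → ans = 27
So ans = 27

Answer: 27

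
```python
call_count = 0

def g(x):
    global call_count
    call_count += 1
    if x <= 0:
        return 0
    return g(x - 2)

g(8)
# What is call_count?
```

Linear recursion stepping by 2: 5 calls from x=8 down to ≤0.

Answer: 5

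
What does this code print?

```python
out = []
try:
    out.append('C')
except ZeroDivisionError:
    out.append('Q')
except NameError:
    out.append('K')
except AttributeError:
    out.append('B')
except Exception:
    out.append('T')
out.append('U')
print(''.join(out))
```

Execution trace: 'C' (try body, no exception) → 'U' (after the try/except). Output: CU

Answer: CU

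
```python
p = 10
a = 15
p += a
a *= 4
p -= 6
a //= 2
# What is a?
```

Trace:
`p = 10` → p = 10
`a = 15` → a = 15
`p += a` → p = 25
`a *= 4` → a = 60
`p -= 6` → p = 19
`a //= 2` → a = 30
So a = 30

Answer: 30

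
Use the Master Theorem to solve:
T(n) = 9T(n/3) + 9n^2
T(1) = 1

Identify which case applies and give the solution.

a=9, b=3, f(n)=9n^2. log_3(9) = 2. Since c=2 = 2, Case 2 applies: T(n) = Θ(n^log_b(a) · log n) = O(n^2 log n).

Answer: O(n^2 log n) - Case 2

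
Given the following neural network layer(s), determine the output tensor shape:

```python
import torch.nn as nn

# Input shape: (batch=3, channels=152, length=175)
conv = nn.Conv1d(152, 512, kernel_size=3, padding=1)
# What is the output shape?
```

Input: (3, 152, 175) -> Output: (3, 512, 175)

Answer: (3, 512, 175)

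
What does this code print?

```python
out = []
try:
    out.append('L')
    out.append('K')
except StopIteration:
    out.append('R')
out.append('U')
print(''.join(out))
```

Execution trace: 'L' (try body) → 'K' (try body, no exception) → 'U' (after the try/except). Output: LKU

Answer: LKU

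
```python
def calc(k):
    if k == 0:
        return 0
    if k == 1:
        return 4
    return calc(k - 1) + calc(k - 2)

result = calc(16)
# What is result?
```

Build up from base cases: calc(0)=0, calc(1)=4, calc(2)=4, calc(3)=8, calc(4)=12, calc(5)=20, calc(6)=32, ..., calc(16)=3948

Answer: 3948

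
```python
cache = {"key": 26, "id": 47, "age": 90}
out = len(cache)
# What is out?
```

Trace:
`cache = {"key": 26, "id": 47, "age": 90}` → cache = {'key': 26, 'id': 47, 'age': 90}
`out = len(cache)` → out = 3
So out = 3

Answer: 3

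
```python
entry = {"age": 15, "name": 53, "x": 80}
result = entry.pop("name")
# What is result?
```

Trace:
`entry = {"age": 15, "name": 53, "x": 80}` → entry = {'age': 15, 'name': 53, 'x': 80}
`result = entry.pop("name")` → entry = {'age': 15, 'x': 80}; result = 53
So result = 53

Answer: 53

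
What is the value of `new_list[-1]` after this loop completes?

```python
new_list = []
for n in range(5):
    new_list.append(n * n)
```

Last element of squares 0 to 4
`new_list` takes the values: [] → [0] → [0, 1] → [0, 1, 4] → [0, 1, 4, 9] → [0, 1, 4, 9, 16]
So `new_list[-1]` = 16

Answer: 16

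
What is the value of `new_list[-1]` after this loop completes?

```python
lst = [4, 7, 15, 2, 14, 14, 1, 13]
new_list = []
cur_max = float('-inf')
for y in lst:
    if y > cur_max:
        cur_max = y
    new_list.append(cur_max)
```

Running max ends at 15
`new_list` takes the values: [] → [4] → [4, 7] → [4, 7, 15] → [4, 7, 15, 15] → [4, 7, 15, 15, 15] → [4, 7, 15, 15, 15, 15] → [4, 7, 15, 15, 15, 15, 15] → [4, 7, 15, 15, 15, 15, 15, 15]
So `new_list[-1]` = 15

Answer: 15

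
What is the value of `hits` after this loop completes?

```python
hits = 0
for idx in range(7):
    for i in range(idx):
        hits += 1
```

Triangle number: 0+1+2+...+6
`hits` takes the values: 0 → 1 → 2 → 3 → 4 → 5 → 6 → 7 → 8 → 9 → 10 → 11 → 12 → 13 → 14 → 15 → 16 → 17 → 18 → 19 → 20 → 21

Answer: 21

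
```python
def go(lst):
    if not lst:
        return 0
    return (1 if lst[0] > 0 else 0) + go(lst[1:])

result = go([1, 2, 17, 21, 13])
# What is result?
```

Count of positive elements in [1, 2, 17, 21, 13] = 5

Answer: 5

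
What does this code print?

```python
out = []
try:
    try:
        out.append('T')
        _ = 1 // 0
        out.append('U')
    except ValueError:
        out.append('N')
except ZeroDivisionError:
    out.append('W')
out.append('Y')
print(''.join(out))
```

Execution trace: 'T' (try body) → 'W' (outer except ZeroDivisionError) → 'Y' (after the try/except). Output: TWY

Answer: TWY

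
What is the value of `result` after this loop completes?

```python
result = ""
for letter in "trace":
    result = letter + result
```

Reverse 'trace'
`result` takes the values: "" → "t" → "rt" → "art" → "cart" → "ecart"

Answer: "ecart"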